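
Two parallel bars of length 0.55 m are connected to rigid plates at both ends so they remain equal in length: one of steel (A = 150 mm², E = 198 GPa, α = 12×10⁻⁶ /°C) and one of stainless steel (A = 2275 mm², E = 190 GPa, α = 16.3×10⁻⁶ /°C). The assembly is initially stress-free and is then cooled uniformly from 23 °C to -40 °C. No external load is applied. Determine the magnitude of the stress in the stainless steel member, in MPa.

Both members must finish at the same length. With the larger α, the stainless steel tends to over-contract; the plates restrain it, putting the stainless steel in tension and the steel in compression. With no external load the two internal forces are equal and opposite, magnitude P.
Compatibility of the two members (thermal + elastic change equal): (α₁ − α₂)ΔT = P·[1/(A₁E₁) + 1/(A₂E₂)].
|α₁ − α₂|·ΔT = 4.3×10⁻⁶ × 63 = 0.0002709.
1/(A₁E₁) + 1/(A₂E₂) = 1/(150×198×10³) + 1/(2275×190×10³) = 3.598×10⁻⁸ N⁻¹.
So P = 0.0002709 / 3.598×10⁻⁸ = 7.528 kN.
σ_{stainless steel} = P/A₂ = 7528/2275 = 3.309 MPa, tensile.

σ ≈ 3.31 MPa (tensile)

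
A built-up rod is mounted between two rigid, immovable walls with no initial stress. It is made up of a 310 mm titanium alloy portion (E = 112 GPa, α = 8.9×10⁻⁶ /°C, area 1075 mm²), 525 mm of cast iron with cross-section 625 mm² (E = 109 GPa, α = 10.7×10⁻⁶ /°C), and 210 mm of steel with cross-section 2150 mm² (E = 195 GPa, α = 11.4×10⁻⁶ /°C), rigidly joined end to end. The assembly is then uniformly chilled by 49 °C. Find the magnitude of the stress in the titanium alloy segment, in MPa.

If the supports were absent, the total length change would be Σ αᵢΔT Lᵢ = 8.9×10⁻⁶×49×310 + 10.7×10⁻⁶×49×525 + 11.4×10⁻⁶×49×210 = 0.5278 mm.
Since the ends are fixed, an axial force P builds up, equal in every segment, with P · Σ Lᵢ/(AᵢEᵢ) = δ_free.
Σ Lᵢ/(AᵢEᵢ) = 310/(1075×112×10³) + 525/(625×109×10³) + 210/(2150×195×10³) = 1.078×10⁻⁵ mm/N.
Hence P = δ_free / Σ(L/AE) = 0.5278/1.078×10⁻⁵ = 48.95 kN (tensile).
σ_{titanium alloy} = P / A = 48950 / 1075 = 45.53 MPa.

σ ≈ 45.5 MPa (tensile)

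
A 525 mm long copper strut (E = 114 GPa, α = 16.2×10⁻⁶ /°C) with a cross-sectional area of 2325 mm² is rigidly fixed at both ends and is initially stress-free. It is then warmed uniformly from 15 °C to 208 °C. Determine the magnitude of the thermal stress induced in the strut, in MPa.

σ ≈ 356 MPa (compressive)

Because both ends are immovable the net strain is zero, and the suppressed thermal strain is αΔT = 16.2×10⁻⁶ × 193 = 3126.6×10⁻⁶.
σ = EαΔT = 114×10³ × 16.2×10⁻⁶ × 193 = 356.4 MPa (compressive; the strut is trying to expand).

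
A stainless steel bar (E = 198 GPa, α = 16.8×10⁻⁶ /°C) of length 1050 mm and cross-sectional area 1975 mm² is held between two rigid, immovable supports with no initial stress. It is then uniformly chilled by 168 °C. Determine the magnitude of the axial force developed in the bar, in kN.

P ≈ 1100 kN (tensile)

The ends cannot move, so σ = EαΔT = 198×10³ × 16.8×10⁻⁶ × 168 = 558.8 MPa.
P = AEαΔT = 1975 × 198×10³ × 16.8×10⁻⁶ × 168 = 1104 kN (tensile).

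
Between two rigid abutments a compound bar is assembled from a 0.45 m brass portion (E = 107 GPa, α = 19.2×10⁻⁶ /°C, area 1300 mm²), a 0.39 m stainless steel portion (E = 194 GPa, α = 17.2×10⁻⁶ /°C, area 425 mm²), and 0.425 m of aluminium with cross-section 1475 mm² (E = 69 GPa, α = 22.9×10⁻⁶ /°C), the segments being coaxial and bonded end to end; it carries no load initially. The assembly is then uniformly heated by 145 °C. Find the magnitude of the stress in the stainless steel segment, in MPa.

σ ≈ 705 MPa (compressive)

With the walls removed the bar would change length by δ_free = Σ αᵢΔT Lᵢ = 19.2×10⁻⁶×145×450 + 17.2×10⁻⁶×145×390 + 22.9×10⁻⁶×145×425 = 3.637 mm.
The walls prevent any net length change, so an axial force P (same in every segment) develops. Compatibility: P · Σ Lᵢ/(AᵢEᵢ) = δ_free.
Σ Lᵢ/(AᵢEᵢ) = 450/(1300×107×10³) + 390/(425×194×10³) + 425/(1475×69×10³) = 1.214×10⁻⁵ mm/N.
So P = 3.637 / 1.214×10⁻⁵ = 299.5 kN, compressive.
σ_{stainless steel} = P / A = 299500 / 425 = 704.8 MPa.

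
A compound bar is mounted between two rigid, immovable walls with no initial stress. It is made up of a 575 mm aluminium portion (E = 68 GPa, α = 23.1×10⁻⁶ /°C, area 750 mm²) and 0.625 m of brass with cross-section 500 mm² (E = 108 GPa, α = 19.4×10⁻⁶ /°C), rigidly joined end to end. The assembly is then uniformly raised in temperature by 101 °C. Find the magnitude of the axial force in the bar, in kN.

P ≈ 112 kN (compressive)

If the supports were absent, the total length change would be Σ αᵢΔT Lᵢ = 23.1×10⁻⁶×101×575 + 19.4×10⁻⁶×101×625 = 2.566 mm.
Since the ends are fixed, an axial force P builds up, equal in every segment, with P · Σ Lᵢ/(AᵢEᵢ) = δ_free.
The series flexibility is Σ Lᵢ/(AᵢEᵢ) = 575/(750×68×10³) + 625/(500×108×10³) = 2.285×10⁻⁵ mm/N.
P = 2.566 / 2.285×10⁻⁵ = 112300 N = 112.3 kN, compressive.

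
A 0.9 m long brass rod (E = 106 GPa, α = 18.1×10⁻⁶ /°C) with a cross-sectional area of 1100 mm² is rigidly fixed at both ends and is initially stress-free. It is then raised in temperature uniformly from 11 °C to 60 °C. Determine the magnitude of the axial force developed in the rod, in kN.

The ends cannot move, so σ = EαΔT = 106×10³ × 18.1×10⁻⁶ × 49 = 94.01 MPa.
Then P = σA = 94.01 × 1100 mm² = 103.4 kN, compressive.

P ≈ 103 kN (compressive)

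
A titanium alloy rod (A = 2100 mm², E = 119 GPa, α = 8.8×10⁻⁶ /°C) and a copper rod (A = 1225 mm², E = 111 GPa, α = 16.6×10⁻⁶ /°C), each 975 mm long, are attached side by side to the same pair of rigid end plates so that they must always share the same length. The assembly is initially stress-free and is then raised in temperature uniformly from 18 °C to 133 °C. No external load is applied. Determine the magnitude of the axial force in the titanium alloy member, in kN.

Equilibrium of a rigid end plate with no external load gives equal and opposite internal forces ±P in the two members. Since α_{copper} > α_{titanium alloy}, heating drives the copper into compression and the titanium alloy into tension.
Equating the net (thermal + elastic) strains gives |α₁ − α₂|·ΔT = P·[1/(A₁E₁) + 1/(A₂E₂)].
|α₁ − α₂|·ΔT = 7.8×10⁻⁶ × 115 = 0.000897.
1/(A₁E₁) + 1/(A₂E₂) = 1/(2100×119×10³) + 1/(1225×111×10³) = 1.136×10⁻⁸ N⁻¹.
P = 0.000897 / 1.136×10⁻⁸ = 78990 N = 78.99 kN.

P ≈ 79 kN (tensile in the titanium alloy)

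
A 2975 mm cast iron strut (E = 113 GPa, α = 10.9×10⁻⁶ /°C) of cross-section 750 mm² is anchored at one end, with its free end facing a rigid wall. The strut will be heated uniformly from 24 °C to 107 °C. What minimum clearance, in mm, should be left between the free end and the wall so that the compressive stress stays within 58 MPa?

g ≈ 1.16 mm

Free expansion if unrestrained: δ_free = αΔT L = 10.9×10⁻⁶ × 83 × 2975 = 2.691 mm.
A stress of 58 MPa corresponds to the wall pushing the strut back by σL/E = 58×2975/(113×10³) = 1.527 mm.
The gap must absorb the remainder: g_min = 2.691 − 1.527 = 1.164 mm.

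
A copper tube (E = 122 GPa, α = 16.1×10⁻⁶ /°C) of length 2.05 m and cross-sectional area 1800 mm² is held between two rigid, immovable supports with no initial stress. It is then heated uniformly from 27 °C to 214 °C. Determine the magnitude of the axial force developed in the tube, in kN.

P ≈ 661 kN (compressive)

Full restraint means ε = 0, so the stress is σ = EαΔT = 122×10³ × 16.1×10⁻⁶ × 187 = 367.3 MPa.
P = AEαΔT = 1800 × 122×10³ × 16.1×10⁻⁶ × 187 = 661.1 kN (compressive).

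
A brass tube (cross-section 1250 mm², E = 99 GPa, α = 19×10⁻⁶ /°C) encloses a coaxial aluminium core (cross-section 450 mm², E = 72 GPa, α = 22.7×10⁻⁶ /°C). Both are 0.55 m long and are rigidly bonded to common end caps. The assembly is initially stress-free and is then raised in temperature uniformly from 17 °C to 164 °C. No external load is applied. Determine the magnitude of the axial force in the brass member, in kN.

The aluminium has the larger α, so on heating it would change length more than the brass if both were free. The rigid plates force a common final length, so the aluminium is put into compression and the brass into tension, with equal and opposite forces P (no external load).
Equating the net (thermal + elastic) strains gives |α₁ − α₂|·ΔT = P·[1/(A₁E₁) + 1/(A₂E₂)].
|α₁ − α₂|·ΔT = 3.7×10⁻⁶ × 147 = 0.0005439.
1/(A₁E₁) + 1/(A₂E₂) = 1/(1250×99×10³) + 1/(450×72×10³) = 3.895×10⁻⁸ N⁻¹.
P = 0.0005439 / 3.895×10⁻⁸ = 13970 N = 13.97 kN.

P ≈ 14 kN (tensile in the brass)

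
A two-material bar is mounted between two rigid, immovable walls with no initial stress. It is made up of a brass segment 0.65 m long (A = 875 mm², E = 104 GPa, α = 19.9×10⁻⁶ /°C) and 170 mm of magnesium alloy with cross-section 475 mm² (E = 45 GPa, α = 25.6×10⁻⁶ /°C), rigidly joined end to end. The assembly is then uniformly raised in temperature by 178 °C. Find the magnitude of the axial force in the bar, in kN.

If the supports were absent, the total length change would be Σ αᵢΔT Lᵢ = 19.9×10⁻⁶×178×650 + 25.6×10⁻⁶×178×170 = 3.077 mm.
Since the ends are fixed, an axial force P builds up, equal in every segment, with P · Σ Lᵢ/(AᵢEᵢ) = δ_free.
The series flexibility is Σ Lᵢ/(AᵢEᵢ) = 650/(875×104×10³) + 170/(475×45×10³) = 1.51×10⁻⁵ mm/N.
Hence P = δ_free / Σ(L/AE) = 3.077/1.51×10⁻⁵ = 203.8 kN (compressive).

P ≈ 204 kN (compressive)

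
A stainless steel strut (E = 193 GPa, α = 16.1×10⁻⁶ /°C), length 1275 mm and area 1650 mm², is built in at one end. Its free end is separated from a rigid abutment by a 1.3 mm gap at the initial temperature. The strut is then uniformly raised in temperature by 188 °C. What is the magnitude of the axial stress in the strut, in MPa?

Free thermal elongation = αΔT L = 16.1×10⁻⁶ × 188 × 1275 = 3.859 mm.
This exceeds the 1.3 mm gap, so the wall pushes back. The portion of expansion that must be recovered elastically is δ_free − gap = 3.859 − 1.3 = 2.559 mm.
Compatibility: PL/(AE) = 2.559 mm, so σ = P/A = E × (2.559/1275) = 387.4 MPa.

σ ≈ 387 MPa (compressive)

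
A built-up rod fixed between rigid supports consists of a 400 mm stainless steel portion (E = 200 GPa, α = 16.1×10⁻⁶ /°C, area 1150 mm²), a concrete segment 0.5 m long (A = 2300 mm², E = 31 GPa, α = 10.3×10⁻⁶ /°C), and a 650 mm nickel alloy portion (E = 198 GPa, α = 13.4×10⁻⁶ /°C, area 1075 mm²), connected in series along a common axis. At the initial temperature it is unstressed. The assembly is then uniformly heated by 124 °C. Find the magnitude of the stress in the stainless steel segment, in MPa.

σ ≈ 185 MPa (compressive)

If the supports were absent, the total length change would be Σ αᵢΔT Lᵢ = 16.1×10⁻⁶×124×400 + 10.3×10⁻⁶×124×500 + 13.4×10⁻⁶×124×650 = 2.517 mm.
The walls prevent any net length change, so an axial force P (same in every segment) develops. Compatibility: P · Σ Lᵢ/(AᵢEᵢ) = δ_free.
Σ Lᵢ/(AᵢEᵢ) = 400/(1150×200×10³) + 500/(2300×31×10³) + 650/(1075×198×10³) = 1.181×10⁻⁵ mm/N.
Hence P = δ_free / Σ(L/AE) = 2.517/1.181×10⁻⁵ = 213.2 kN (compressive).
σ_{stainless steel} = P / A = 213200 / 1150 = 185.4 MPa.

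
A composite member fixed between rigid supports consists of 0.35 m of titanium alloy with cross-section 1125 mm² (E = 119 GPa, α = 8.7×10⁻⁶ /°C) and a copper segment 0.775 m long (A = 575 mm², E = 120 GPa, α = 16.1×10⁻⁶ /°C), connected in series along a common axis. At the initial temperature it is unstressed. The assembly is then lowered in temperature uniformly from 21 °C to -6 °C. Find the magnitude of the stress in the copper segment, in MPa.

σ ≈ 52.6 MPa (tensile)

With the walls removed the bar would change length by δ_free = Σ αᵢΔT Lᵢ = 8.7×10⁻⁶×27×350 + 16.1×10⁻⁶×27×775 = 0.4191 mm.
The rigid supports impose zero overall length change; the single axial force P common to all segments must satisfy P Σ Lᵢ/(AᵢEᵢ) = δ_free.
The series flexibility is Σ Lᵢ/(AᵢEᵢ) = 350/(1125×119×10³) + 775/(575×120×10³) = 1.385×10⁻⁵ mm/N.
Hence P = δ_free / Σ(L/AE) = 0.4191/1.385×10⁻⁵ = 30.27 kN (tensile).
σ_{copper} = P / A = 30270 / 575 = 52.64 MPa.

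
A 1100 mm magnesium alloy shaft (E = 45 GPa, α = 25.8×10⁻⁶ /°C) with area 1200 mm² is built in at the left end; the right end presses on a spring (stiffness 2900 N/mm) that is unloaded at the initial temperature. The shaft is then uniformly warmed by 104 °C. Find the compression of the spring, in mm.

Free thermal expansion: δ_free = αΔT L = 25.8×10⁻⁶ × 104 × 1100 = 2.952 mm.
With a force P in the spring, the elastic change of the shaft is PL/(AE) and that of the spring is P/k; compatibility requires their sum to equal δ_free.
P [ L/(AE) + 1/k ] = δ_free → P [ 1100/(1200×45×10³) + 1/(2900) ] = 2.952.
P = 2.952 / 0.0003652 = 8082 N.
Spring compression = P/k = 8082/(2900) = 2.787 mm.

δ ≈ 2.79 mm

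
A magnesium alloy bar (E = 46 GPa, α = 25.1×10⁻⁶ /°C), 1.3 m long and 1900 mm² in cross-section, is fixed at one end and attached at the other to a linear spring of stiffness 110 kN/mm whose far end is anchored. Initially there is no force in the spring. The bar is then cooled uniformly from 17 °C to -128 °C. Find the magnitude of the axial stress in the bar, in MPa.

σ ≈ 104 MPa (tensile)

Free thermal contraction: δ_free = αΔT L = 25.1×10⁻⁶ × 145 × 1300 = 4.731 mm.
Let P be the tensile force in the spring. The bar extends elastically by PL/(AE) and the spring stretches by P/k; together these equal δ_free.
So P = δ_free / [L/(AE) + 1/k] = 4.731 / [ 1300/(1900×46×10³) + 1/(110×10³) ].
P = 4.731 / 2.397×10⁻⁵ = 197400 N.
σ = P/A = 197400/1900 = 103.9 MPa.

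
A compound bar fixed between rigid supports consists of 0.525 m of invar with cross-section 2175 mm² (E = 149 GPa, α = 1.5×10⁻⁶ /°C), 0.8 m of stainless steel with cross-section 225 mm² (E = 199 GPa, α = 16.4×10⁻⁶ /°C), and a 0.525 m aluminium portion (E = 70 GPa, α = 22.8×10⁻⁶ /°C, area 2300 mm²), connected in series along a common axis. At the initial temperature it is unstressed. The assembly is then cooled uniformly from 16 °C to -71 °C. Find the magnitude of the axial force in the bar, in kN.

P ≈ 99 kN (tensile)

Free thermal contraction of the whole bar: Σ αᵢΔT Lᵢ = 1.5×10⁻⁶×87×525 + 16.4×10⁻⁶×87×800 + 22.8×10⁻⁶×87×525 = 2.251 mm.
The walls prevent any net length change, so an axial force P (same in every segment) develops. Compatibility: P · Σ Lᵢ/(AᵢEᵢ) = δ_free.
Σ Lᵢ/(AᵢEᵢ) = 525/(2175×149×10³) + 800/(225×199×10³) + 525/(2300×70×10³) = 2.275×10⁻⁵ mm/N.
Hence P = δ_free / Σ(L/AE) = 2.251/2.275×10⁻⁵ = 98.97 kN (tensile).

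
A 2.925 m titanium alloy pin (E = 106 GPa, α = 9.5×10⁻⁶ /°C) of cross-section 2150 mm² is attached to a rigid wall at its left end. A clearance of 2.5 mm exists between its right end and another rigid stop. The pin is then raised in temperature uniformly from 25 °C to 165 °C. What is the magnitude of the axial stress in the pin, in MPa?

Unrestrained expansion: δ_free = αΔT L = 9.5×10⁻⁶ × 140 × 2925 = 3.89 mm.
This exceeds the 2.5 mm gap, so the wall pushes back. The portion of expansion that must be recovered elastically is δ_free − gap = 3.89 − 2.5 = 1.39 mm.
So σ = E(δ_free − g)/L = 106×10³ × 1.39/2925 = 50.38 MPa.

σ ≈ 50.4 MPa (compressive)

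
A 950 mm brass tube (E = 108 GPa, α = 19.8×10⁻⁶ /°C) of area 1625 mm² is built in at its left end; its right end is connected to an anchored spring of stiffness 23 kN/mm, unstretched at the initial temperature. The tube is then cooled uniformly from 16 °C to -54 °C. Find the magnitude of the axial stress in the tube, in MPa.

The unrestrained thermal change is αΔT L = 19.8×10⁻⁶ × 70 × 950 = 1.317 mm.
Let P be the tensile force in the spring. The tube extends elastically by PL/(AE) and the spring stretches by P/k; together these equal δ_free.
P [ L/(AE) + 1/k ] = δ_free → P [ 950/(1625×108×10³) + 1/(23×10³) ] = 1.317.
P = 1.317 / 4.889×10⁻⁵ = 26930 N.
σ = P/A = 26930/1625 = 16.57 MPa.

σ ≈ 16.6 MPa (tensile)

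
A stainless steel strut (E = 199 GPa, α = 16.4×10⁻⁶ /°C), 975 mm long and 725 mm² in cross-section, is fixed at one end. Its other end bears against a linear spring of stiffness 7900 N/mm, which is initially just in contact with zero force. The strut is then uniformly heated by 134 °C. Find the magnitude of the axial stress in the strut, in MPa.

σ ≈ 22.2 MPa (compressive)

If the spring were absent the strut would lengthen by αΔT L = 16.4×10⁻⁶ × 134 × 975 = 2.143 mm.
With a force P in the spring, the elastic change of the strut is PL/(AE) and that of the spring is P/k; compatibility requires their sum to equal δ_free.
So P = δ_free / [L/(AE) + 1/k] = 2.143 / [ 975/(725×199×10³) + 1/(7900) ].
P = 2.143 / 0.0001333 = 16070 N.
σ = P/A = 16070/725 = 22.16 MPa.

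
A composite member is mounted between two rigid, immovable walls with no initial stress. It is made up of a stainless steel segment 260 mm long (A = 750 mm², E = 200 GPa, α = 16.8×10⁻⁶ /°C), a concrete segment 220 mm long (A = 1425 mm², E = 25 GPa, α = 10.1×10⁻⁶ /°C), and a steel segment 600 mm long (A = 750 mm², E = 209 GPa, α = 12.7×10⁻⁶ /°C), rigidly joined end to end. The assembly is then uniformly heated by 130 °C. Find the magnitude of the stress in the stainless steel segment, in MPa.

σ ≈ 210 MPa (compressive)

If the supports were absent, the total length change would be Σ αᵢΔT Lᵢ = 16.8×10⁻⁶×130×260 + 10.1×10⁻⁶×130×220 + 12.7×10⁻⁶×130×600 = 1.847 mm.
Since the ends are fixed, an axial force P builds up, equal in every segment, with P · Σ Lᵢ/(AᵢEᵢ) = δ_free.
Σ Lᵢ/(AᵢEᵢ) = 260/(750×200×10³) + 220/(1425×25×10³) + 600/(750×209×10³) = 1.174×10⁻⁵ mm/N.
Hence P = δ_free / Σ(L/AE) = 1.847/1.174×10⁻⁵ = 157.4 kN (compressive).
σ_{stainless steel} = P / A = 157400 / 750 = 209.9 MPa.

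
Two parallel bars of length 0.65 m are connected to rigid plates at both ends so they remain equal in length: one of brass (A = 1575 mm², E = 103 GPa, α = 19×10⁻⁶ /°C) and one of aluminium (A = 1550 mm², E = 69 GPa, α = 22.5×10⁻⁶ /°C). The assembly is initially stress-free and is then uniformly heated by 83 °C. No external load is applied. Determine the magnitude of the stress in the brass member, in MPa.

σ ≈ 11.9 MPa (tensile)

Equilibrium of a rigid end plate with no external load gives equal and opposite internal forces ±P in the two members. Since α_{aluminium} > α_{brass}, heating drives the aluminium into compression and the brass into tension.
Equating the net (thermal + elastic) strains gives |α₁ − α₂|·ΔT = P·[1/(A₁E₁) + 1/(A₂E₂)].
|α₁ − α₂|·ΔT = 3.5×10⁻⁶ × 83 = 0.0002905.
1/(A₁E₁) + 1/(A₂E₂) = 1/(1575×103×10³) + 1/(1550×69×10³) = 1.551×10⁻⁸ N⁻¹.
So P = 0.0002905 / 1.551×10⁻⁸ = 18.72 kN.
σ_{brass} = P/A₁ = 18720/1575 = 11.89 MPa, tensile.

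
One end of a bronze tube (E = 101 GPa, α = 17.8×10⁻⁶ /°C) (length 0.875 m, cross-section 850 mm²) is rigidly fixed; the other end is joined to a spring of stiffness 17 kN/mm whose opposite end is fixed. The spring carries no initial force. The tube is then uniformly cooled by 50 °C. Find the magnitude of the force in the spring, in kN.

P ≈ 11.3 kN

If the spring were absent the tube would shorten by αΔT L = 17.8×10⁻⁶ × 50 × 875 = 0.7787 mm.
With a force P in the spring, the elastic change of the tube is PL/(AE) and that of the spring is P/k; compatibility requires their sum to equal δ_free.
P [ L/(AE) + 1/k ] = δ_free → P [ 875/(850×101×10³) + 1/(17×10³) ] = 0.7787.
P = 0.7787 / 6.902×10⁻⁵ = 11280 N.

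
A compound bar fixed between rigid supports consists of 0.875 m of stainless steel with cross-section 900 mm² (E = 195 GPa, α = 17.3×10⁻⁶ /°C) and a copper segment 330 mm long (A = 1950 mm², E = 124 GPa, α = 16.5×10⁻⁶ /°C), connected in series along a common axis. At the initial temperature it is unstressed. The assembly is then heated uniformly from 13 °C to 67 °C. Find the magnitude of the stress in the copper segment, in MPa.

σ ≈ 89.8 MPa (compressive)

Free thermal expansion of the whole bar: Σ αᵢΔT Lᵢ = 17.3×10⁻⁶×54×875 + 16.5×10⁻⁶×54×330 = 1.111 mm.
Since the ends are fixed, an axial force P builds up, equal in every segment, with P · Σ Lᵢ/(AᵢEᵢ) = δ_free.
Σ Lᵢ/(AᵢEᵢ) = 875/(900×195×10³) + 330/(1950×124×10³) = 6.351×10⁻⁶ mm/N.
P = 1.111 / 6.351×10⁻⁶ = 175000 N = 175 kN, compressive.
σ_{copper} = P / A = 175000 / 1950 = 89.75 MPa.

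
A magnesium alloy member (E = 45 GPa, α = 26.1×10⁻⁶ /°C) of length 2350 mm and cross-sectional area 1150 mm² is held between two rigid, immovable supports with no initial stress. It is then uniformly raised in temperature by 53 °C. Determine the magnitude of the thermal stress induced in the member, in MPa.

With length fixed, the mechanical strain must cancel the thermal strain αΔT = 26.1×10⁻⁶ × 53 = 1383.3×10⁻⁶.
Hence σ = E·αΔT = 45×10³ × 1383.3×10⁻⁶ = 62.25 MPa, compressive.

σ ≈ 62.2 MPa (compressive)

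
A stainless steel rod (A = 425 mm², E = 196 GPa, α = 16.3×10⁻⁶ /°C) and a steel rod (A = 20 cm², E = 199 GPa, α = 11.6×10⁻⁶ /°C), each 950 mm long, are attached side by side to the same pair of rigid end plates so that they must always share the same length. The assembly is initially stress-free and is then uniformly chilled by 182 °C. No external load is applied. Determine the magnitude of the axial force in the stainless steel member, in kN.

Equilibrium of a rigid end plate with no external load gives equal and opposite internal forces ±P in the two members. Since α_{stainless steel} > α_{steel}, cooling drives the stainless steel into tension and the steel into compression.
Compatibility of the two members (thermal + elastic change equal): (α₁ − α₂)ΔT = P·[1/(A₁E₁) + 1/(A₂E₂)].
|α₁ − α₂|·ΔT = 4.7×10⁻⁶ × 182 = 0.0008554.
1/(A₁E₁) + 1/(A₂E₂) = 1/(425×196×10³) + 1/(2000×199×10³) = 1.452×10⁻⁸ N⁻¹.
So P = 0.0008554 / 1.452×10⁻⁸ = 58.92 kN.

P ≈ 58.9 kN (tensile in the stainless steel)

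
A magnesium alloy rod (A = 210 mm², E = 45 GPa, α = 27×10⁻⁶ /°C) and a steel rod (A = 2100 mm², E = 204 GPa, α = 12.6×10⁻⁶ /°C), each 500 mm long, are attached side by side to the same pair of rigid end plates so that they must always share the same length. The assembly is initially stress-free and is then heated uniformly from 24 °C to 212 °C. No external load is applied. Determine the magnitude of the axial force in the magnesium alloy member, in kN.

The magnesium alloy has the larger α, so on heating it would change length more than the steel if both were free. The rigid plates force a common final length, so the magnesium alloy is put into compression and the steel into tension, with equal and opposite forces P (no external load).
Compatibility of the two members (thermal + elastic change equal): (α₁ − α₂)ΔT = P·[1/(A₁E₁) + 1/(A₂E₂)].
|α₁ − α₂|·ΔT = 14.4×10⁻⁶ × 188 = 0.002707.
1/(A₁E₁) + 1/(A₂E₂) = 1/(210×45×10³) + 1/(2100×204×10³) = 1.082×10⁻⁷ N⁻¹.
P = 0.002707 / 1.082×10⁻⁷ = 25030 N = 25.03 kN.

P ≈ 25 kN (compressive in the magnesium alloy)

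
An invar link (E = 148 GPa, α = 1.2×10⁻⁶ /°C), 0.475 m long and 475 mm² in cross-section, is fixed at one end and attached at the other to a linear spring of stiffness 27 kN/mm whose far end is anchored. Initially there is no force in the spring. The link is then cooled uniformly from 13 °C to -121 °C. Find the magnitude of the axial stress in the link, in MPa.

σ ≈ 3.67 MPa (tensile)

Free thermal contraction: δ_free = αΔT L = 1.2×10⁻⁶ × 134 × 475 = 0.07638 mm.
Let P be the tensile force in the spring. The link extends elastically by PL/(AE) and the spring stretches by P/k; together these equal δ_free.
P [ L/(AE) + 1/k ] = δ_free → P [ 475/(475×148×10³) + 1/(27×10³) ] = 0.07638.
P = 0.07638 / 4.379×10⁻⁵ = 1744 N.
σ = P/A = 1744/475 = 3.672 MPa.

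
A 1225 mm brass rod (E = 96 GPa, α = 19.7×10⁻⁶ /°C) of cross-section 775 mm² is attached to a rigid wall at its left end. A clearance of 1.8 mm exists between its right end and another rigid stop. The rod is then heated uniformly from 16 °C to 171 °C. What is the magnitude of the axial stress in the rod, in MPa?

σ ≈ 152 MPa (compressive)

Unrestrained expansion: δ_free = αΔT L = 19.7×10⁻⁶ × 155 × 1225 = 3.741 mm.
This exceeds the 1.8 mm gap, so the wall pushes back. The portion of expansion that must be recovered elastically is δ_free − gap = 3.741 − 1.8 = 1.941 mm.
Compatibility: PL/(AE) = 1.941 mm, so σ = P/A = E × (1.941/1225) = 152.1 MPa.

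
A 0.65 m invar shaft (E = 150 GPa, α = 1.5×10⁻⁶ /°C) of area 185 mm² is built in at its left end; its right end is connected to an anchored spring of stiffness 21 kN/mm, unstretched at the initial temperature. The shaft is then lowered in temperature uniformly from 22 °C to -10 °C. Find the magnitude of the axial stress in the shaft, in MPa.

If the spring were absent the shaft would shorten by αΔT L = 1.5×10⁻⁶ × 32 × 650 = 0.0312 mm.
With a force P in the spring, the elastic change of the shaft is PL/(AE) and that of the spring is P/k; compatibility requires their sum to equal δ_free.
P [ L/(AE) + 1/k ] = δ_free → P [ 650/(185×150×10³) + 1/(21×10³) ] = 0.0312.
P = 0.0312 / 7.104×10⁻⁵ = 439.2 N.
σ = P/A = 439.2/185 = 2.374 MPa.

σ ≈ 2.37 MPa (tensile)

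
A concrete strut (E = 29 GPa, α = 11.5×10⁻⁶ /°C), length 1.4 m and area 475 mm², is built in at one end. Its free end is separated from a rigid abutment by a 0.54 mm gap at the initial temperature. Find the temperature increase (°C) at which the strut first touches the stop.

The gap closes when αΔT L = 0.54 mm, since the strut is still unstressed at that instant.
ΔT = 0.54 / (11.5×10⁻⁶ × 1400) = 33.54 °C.

ΔT ≈ 33.5 °C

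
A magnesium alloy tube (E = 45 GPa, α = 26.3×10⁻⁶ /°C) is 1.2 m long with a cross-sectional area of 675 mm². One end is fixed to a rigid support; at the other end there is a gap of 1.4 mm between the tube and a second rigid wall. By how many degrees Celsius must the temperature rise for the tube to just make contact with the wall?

The gap closes when αΔT L = 1.4 mm, since the tube is still unstressed at that instant.
ΔT = 1.4 / (26.3×10⁻⁶ × 1200) = 44.36 °C.

ΔT ≈ 44.4 °C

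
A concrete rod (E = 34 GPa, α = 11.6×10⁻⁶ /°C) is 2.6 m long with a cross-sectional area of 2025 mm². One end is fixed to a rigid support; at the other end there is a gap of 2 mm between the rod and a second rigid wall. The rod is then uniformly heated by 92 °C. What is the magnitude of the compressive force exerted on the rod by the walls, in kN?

If the wall were absent the rod would grow by αΔT L = 11.6×10⁻⁶ × 92 × 2600 = 2.775 mm.
After closing the 2 mm clearance, 2.775 − 2 = 0.7747 mm of expansion remains to be suppressed by the wall.
That suppressed elongation corresponds to σ = E·Δ/L = 34×10³ × 0.7747/2600 = 10.13 MPa.
P = σA = 10.13 × 2025 = 20.52 kN.

P ≈ 20.5 kN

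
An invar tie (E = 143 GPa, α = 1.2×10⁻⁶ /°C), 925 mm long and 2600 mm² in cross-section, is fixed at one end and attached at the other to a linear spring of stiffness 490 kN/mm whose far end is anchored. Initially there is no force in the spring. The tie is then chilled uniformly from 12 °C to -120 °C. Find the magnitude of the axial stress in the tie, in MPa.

The unrestrained thermal change is αΔT L = 1.2×10⁻⁶ × 132 × 925 = 0.1465 mm.
Let P be the tensile force in the spring. The tie extends elastically by PL/(AE) and the spring stretches by P/k; together these equal δ_free.
So P = δ_free / [L/(AE) + 1/k] = 0.1465 / [ 925/(2600×143×10³) + 1/(490×10³) ].
P = 0.1465 / 4.529×10⁻⁶ = 32350 N.
σ = P/A = 32350/2600 = 12.44 MPa.

σ ≈ 12.4 MPa (tensile)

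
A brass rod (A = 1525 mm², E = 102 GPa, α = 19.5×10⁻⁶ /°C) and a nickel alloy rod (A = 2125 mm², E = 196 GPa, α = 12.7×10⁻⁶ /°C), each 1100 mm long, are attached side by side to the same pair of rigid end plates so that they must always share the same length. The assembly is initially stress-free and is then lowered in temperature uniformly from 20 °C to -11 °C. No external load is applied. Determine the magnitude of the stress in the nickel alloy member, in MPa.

σ ≈ 11.2 MPa (compressive)

Equilibrium of a rigid end plate with no external load gives equal and opposite internal forces ±P in the two members. Since α_{brass} > α_{nickel alloy}, cooling drives the brass into tension and the nickel alloy into compression.
Compatibility of the two members (thermal + elastic change equal): (α₁ − α₂)ΔT = P·[1/(A₁E₁) + 1/(A₂E₂)].
|α₁ − α₂|·ΔT = 6.8×10⁻⁶ × 31 = 0.0002108.
1/(A₁E₁) + 1/(A₂E₂) = 1/(1525×102×10³) + 1/(2125×196×10³) = 8.83×10⁻⁹ N⁻¹.
So P = 0.0002108 / 8.83×10⁻⁹ = 23.87 kN.
σ_{nickel alloy} = P/A₂ = 23870/2125 = 11.23 MPa, compressive.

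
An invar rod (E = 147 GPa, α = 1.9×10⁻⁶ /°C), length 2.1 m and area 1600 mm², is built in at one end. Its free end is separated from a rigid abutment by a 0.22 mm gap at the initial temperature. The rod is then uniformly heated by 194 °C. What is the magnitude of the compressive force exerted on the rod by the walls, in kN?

P ≈ 62.1 kN

If the wall were absent the rod would grow by αΔT L = 1.9×10⁻⁶ × 194 × 2100 = 0.7741 mm.
After closing the 0.22 mm clearance, 0.7741 − 0.22 = 0.5541 mm of expansion remains to be suppressed by the wall.
That suppressed elongation corresponds to σ = E·Δ/L = 147×10³ × 0.5541/2100 = 38.78 MPa.
P = σA = 38.78 × 1600 = 62.05 kN.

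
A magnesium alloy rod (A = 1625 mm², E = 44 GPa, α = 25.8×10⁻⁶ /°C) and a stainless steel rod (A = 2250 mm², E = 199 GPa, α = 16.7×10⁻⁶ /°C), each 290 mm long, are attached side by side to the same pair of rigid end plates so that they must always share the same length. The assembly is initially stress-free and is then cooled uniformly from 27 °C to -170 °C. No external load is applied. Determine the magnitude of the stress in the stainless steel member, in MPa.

σ ≈ 49.1 MPa (compressive)

Both members must finish at the same length. With the larger α, the magnesium alloy tends to over-contract; the plates restrain it, putting the magnesium alloy in tension and the stainless steel in compression. With no external load the two internal forces are equal and opposite, magnitude P.
Setting the final lengths equal and cancelling L: (α₁ − α₂)ΔT = P/(A₁E₁) + P/(A₂E₂).
|α₁ − α₂|·ΔT = 9.1×10⁻⁶ × 197 = 0.001793.
1/(A₁E₁) + 1/(A₂E₂) = 1/(1625×44×10³) + 1/(2250×199×10³) = 1.622×10⁻⁸ N⁻¹.
So P = 0.001793 / 1.622×10⁻⁸ = 110.5 kN.
σ_{stainless steel} = P/A₂ = 110500/2250 = 49.12 MPa, compressive.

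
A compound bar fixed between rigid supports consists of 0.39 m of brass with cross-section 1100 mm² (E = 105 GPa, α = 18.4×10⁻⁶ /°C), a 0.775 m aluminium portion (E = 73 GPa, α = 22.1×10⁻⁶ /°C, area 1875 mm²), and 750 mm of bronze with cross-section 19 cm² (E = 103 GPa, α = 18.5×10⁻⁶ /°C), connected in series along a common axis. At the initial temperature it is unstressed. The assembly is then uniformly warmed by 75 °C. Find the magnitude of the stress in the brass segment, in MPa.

If the supports were absent, the total length change would be Σ αᵢΔT Lᵢ = 18.4×10⁻⁶×75×390 + 22.1×10⁻⁶×75×775 + 18.5×10⁻⁶×75×750 = 2.863 mm.
The rigid supports impose zero overall length change; the single axial force P common to all segments must satisfy P Σ Lᵢ/(AᵢEᵢ) = δ_free.
Σ Lᵢ/(AᵢEᵢ) = 390/(1100×105×10³) + 775/(1875×73×10³) + 750/(1900×103×10³) = 1.287×10⁻⁵ mm/N.
Hence P = δ_free / Σ(L/AE) = 2.863/1.287×10⁻⁵ = 222.5 kN (compressive).
σ_{brass} = P / A = 222500 / 1100 = 202.2 MPa.

σ ≈ 202 MPa (compressive)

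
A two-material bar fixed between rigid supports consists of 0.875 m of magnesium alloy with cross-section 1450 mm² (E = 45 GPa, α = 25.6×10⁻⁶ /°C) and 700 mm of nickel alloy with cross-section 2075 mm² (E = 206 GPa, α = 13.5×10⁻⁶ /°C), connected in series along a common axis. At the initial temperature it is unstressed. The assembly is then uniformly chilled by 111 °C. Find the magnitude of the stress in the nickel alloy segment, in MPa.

With the walls removed the bar would change length by δ_free = Σ αᵢΔT Lᵢ = 25.6×10⁻⁶×111×875 + 13.5×10⁻⁶×111×700 = 3.535 mm.
Since the ends are fixed, an axial force P builds up, equal in every segment, with P · Σ Lᵢ/(AᵢEᵢ) = δ_free.
The series flexibility is Σ Lᵢ/(AᵢEᵢ) = 875/(1450×45×10³) + 700/(2075×206×10³) = 1.505×10⁻⁵ mm/N.
P = 3.535 / 1.505×10⁻⁵ = 234900 N = 234.9 kN, tensile.
σ_{nickel alloy} = P / A = 234900 / 2075 = 113.2 MPa.

σ ≈ 113 MPa (tensile)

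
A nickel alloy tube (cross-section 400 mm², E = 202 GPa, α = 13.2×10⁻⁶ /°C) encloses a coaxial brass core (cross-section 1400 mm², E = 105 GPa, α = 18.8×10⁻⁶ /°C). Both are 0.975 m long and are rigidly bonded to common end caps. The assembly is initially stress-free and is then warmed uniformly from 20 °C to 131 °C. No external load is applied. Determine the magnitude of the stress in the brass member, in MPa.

The brass has the larger α, so on heating it would change length more than the nickel alloy if both were free. The rigid plates force a common final length, so the brass is put into compression and the nickel alloy into tension, with equal and opposite forces P (no external load).
Compatibility of the two members (thermal + elastic change equal): (α₁ − α₂)ΔT = P·[1/(A₁E₁) + 1/(A₂E₂)].
|α₁ − α₂|·ΔT = 5.6×10⁻⁶ × 111 = 0.0006216.
1/(A₁E₁) + 1/(A₂E₂) = 1/(400×202×10³) + 1/(1400×105×10³) = 1.918×10⁻⁸ N⁻¹.
So P = 0.0006216 / 1.918×10⁻⁸ = 32.41 kN.
σ_{brass} = P/A₂ = 32410/1400 = 23.15 MPa, compressive.

σ ≈ 23.2 MPa (compressive)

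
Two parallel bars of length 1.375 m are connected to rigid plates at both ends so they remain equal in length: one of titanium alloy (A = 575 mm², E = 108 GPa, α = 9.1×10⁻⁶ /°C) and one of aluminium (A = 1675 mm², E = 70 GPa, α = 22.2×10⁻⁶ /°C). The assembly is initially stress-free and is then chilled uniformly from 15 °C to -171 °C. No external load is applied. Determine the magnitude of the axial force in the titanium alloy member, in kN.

Both members must finish at the same length. With the larger α, the aluminium tends to over-contract; the plates restrain it, putting the aluminium in tension and the titanium alloy in compression. With no external load the two internal forces are equal and opposite, magnitude P.
Setting the final lengths equal and cancelling L: (α₁ − α₂)ΔT = P/(A₁E₁) + P/(A₂E₂).
|α₁ − α₂|·ΔT = 13.1×10⁻⁶ × 186 = 0.002437.
1/(A₁E₁) + 1/(A₂E₂) = 1/(575×108×10³) + 1/(1675×70×10³) = 2.463×10⁻⁸ N⁻¹.
So P = 0.002437 / 2.463×10⁻⁸ = 98.92 kN.

P ≈ 98.9 kN (compressive in the titanium alloy)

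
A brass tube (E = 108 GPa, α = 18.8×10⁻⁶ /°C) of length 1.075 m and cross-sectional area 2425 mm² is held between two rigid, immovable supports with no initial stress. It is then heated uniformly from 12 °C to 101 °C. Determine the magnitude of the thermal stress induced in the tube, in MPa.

With length fixed, the mechanical strain must cancel the thermal strain αΔT = 18.8×10⁻⁶ × 89 = 1673.2×10⁻⁶.
σ = EαΔT = 108×10³ × 18.8×10⁻⁶ × 89 = 180.7 MPa (compressive; the tube is trying to expand).

σ ≈ 181 MPa (compressive)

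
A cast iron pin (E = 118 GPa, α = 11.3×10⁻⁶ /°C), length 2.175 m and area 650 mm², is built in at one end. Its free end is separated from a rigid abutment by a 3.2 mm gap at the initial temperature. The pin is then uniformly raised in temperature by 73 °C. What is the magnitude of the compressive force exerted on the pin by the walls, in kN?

Unrestrained expansion: δ_free = αΔT L = 11.3×10⁻⁶ × 73 × 2175 = 1.794 mm.
This is smaller than the 3.2 mm clearance, so the pin expands freely without reaching the stop — the stress is zero.

P ≈ 0 kN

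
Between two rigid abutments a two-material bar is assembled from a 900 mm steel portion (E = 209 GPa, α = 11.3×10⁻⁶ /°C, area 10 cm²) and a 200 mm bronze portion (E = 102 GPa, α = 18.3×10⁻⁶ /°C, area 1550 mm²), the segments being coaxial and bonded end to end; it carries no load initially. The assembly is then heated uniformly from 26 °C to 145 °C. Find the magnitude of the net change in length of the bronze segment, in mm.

If the supports were absent, the total length change would be Σ αᵢΔT Lᵢ = 11.3×10⁻⁶×119×900 + 18.3×10⁻⁶×119×200 = 1.646 mm.
The rigid supports impose zero overall length change; the single axial force P common to all segments must satisfy P Σ Lᵢ/(AᵢEᵢ) = δ_free.
Σ Lᵢ/(AᵢEᵢ) = 900/(1000×209×10³) + 200/(1550×102×10³) = 5.571×10⁻⁶ mm/N.
Hence P = δ_free / Σ(L/AE) = 1.646/5.571×10⁻⁶ = 295.4 kN (compressive).
For the bronze segment, free thermal change = 18.3×10⁻⁶×119×200 = 0.4355 mm and elastic change from P = 295400×200/(1550×102×10³) = 0.3737 mm; these oppose, so the net change is 0.0618 mm (segment lengthens).

|ΔL| ≈ 0.0618 mm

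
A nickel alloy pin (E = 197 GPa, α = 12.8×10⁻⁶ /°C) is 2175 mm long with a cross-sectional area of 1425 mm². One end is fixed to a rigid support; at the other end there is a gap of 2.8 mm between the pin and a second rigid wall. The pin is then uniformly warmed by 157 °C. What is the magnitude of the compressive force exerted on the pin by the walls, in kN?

P ≈ 203 kN

Free thermal elongation = αΔT L = 12.8×10⁻⁶ × 157 × 2175 = 4.371 mm.
This exceeds the 2.8 mm gap, so the wall pushes back. The portion of expansion that must be recovered elastically is δ_free − gap = 4.371 − 2.8 = 1.571 mm.
Compatibility: PL/(AE) = 1.571 mm, so σ = P/A = E × (1.571/2175) = 142.3 MPa.
Force on the wall = σA = 142.3 × 1425 mm² = 202.8 kN.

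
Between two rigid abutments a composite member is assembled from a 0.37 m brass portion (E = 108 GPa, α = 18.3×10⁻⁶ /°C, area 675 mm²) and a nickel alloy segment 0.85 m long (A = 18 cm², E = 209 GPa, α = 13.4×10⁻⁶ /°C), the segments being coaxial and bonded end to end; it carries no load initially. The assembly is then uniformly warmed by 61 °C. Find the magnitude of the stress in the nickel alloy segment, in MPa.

σ ≈ 83.9 MPa (compressive)

If the supports were absent, the total length change would be Σ αᵢΔT Lᵢ = 18.3×10⁻⁶×61×370 + 13.4×10⁻⁶×61×850 = 1.108 mm.
Since the ends are fixed, an axial force P builds up, equal in every segment, with P · Σ Lᵢ/(AᵢEᵢ) = δ_free.
Σ Lᵢ/(AᵢEᵢ) = 370/(675×108×10³) + 850/(1800×209×10³) = 7.335×10⁻⁶ mm/N.
So P = 1.108 / 7.335×10⁻⁶ = 151 kN, compressive.
σ_{nickel alloy} = P / A = 151000 / 1800 = 83.91 MPa.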